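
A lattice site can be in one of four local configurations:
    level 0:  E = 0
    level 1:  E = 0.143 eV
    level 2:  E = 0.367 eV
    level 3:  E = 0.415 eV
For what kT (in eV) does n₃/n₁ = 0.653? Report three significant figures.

n₃/n₁ = exp[−(E₃−E₁)/kT] = 0.653.
⇒ (E₃−E₁)/kT = ln(1/0.653) = ln(1.5314) = 0.42618.
kT = 0.272 eV / 0.42618 = 0.638 eV.

0.638 eV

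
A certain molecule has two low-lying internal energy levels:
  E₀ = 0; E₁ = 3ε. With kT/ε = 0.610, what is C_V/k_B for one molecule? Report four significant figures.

0.1743

Eᵢ/kT = 0, 4.91803.
Z = Σ e^(−Eᵢ/kT) = e^(−0) + e^(−4.91803) = 1.00000 + 0.00731352 = 1.00731.
⟨E⟩ = 0.0217813 ε, ⟨E²⟩ = 0.0653440 ε².
C_V/k_B = (⟨E²⟩ − ⟨E⟩²)/(kT)² = (0.0653440 − 0.000474425)/0.372100 = 0.1743.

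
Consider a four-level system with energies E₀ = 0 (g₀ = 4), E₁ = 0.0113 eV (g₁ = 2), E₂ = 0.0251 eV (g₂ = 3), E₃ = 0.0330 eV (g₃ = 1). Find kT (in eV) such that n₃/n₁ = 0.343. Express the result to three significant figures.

0.0576 eV

n₃/n₁ = (g₃/g₁) exp[−(E₃−E₁)/kT] = 0.343.
⇒ (E₃−E₁)/kT = ln((1/2)/0.343) = ln(1.4577) = 0.37686.
kT = 0.0217 eV / 0.37686 = 0.0576 eV.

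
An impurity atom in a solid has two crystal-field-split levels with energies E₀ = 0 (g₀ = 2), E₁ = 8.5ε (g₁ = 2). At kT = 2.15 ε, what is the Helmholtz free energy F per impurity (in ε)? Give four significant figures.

-1.531 ε

Eᵢ/kT = 0, 3.95349.
Z = Σ gᵢe^(−Eᵢ/kT) = 2·e^(−0) + 2·e^(−3.95349) = 2.00000 + 0.0383752 = 2.03838.
F = −kT ln Z = −2.15 × ln(2.03838) = −2.15 × 0.712155 = -1.531 ε.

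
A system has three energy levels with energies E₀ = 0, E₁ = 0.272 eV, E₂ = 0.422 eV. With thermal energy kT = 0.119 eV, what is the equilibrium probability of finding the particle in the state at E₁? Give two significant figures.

Eᵢ/kT = 0, 2.286, 3.546.
Z = Σ e^(−Eᵢ/kT) = e^(−0) + e^(−2.286) + e^(−3.546) = 1.000 + 0.1017 + 0.02884 = 1.131.
P₁ = e^(−E₁/kT) / Z = 0.1017/1.131 = 0.090.

0.090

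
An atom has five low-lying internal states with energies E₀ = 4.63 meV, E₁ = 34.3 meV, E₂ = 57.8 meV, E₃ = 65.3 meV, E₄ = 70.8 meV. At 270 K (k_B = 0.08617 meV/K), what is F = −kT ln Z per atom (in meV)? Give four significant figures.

-5.004 meV

k_BT = 0.08617 × 270 K = 23.2659 meV.
Eᵢ/kT = 0.199004, 1.47426, 2.48432, 2.80668, 3.04308.
Z = Σ e^(−Eᵢ/kT) = e^(−0.199004) + e^(−1.47426) + e^(−2.48432) + e^(−2.80668) + e^(−3.04308) = 0.819547 + 0.228948 + 0.0833822 + 0.0604052 + 0.0476878 = 1.23997.
F = −kT ln Z = −23.2659 × ln(1.23997) = −23.2659 × 0.215087 = -5.004 meV.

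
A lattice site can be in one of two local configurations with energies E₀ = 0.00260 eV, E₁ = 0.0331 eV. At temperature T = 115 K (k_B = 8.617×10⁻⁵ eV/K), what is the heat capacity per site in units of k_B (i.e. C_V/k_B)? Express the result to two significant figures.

k_BT = 8.617×10⁻⁵ × 115 K = 0.009910 eV.
Eᵢ/kT = 0.2624, 3.340.
Z = Σ e^(−Eᵢ/kT) = e^(−0.2624) + e^(−3.340) = 0.7692 + 0.03544 = 0.8046.
⟨E⟩ = 0.003944 eV, ⟨E²⟩ = 0.00005472 eV².
C_V/k_B = (⟨E²⟩ − ⟨E⟩²)/(kT)² = (0.00005472 − 0.00001556)/0.00009821 = 0.40.

0.40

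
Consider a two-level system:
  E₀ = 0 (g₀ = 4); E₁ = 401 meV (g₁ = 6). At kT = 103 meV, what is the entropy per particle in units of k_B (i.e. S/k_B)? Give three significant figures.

1.53

Eᵢ/kT = 0, 3.8932.
Z = Σ gᵢe^(−Eᵢ/kT) = 4·e^(−0) + 6·e^(−3.8932) = 4.0000 + 0.12228 = 4.1223.
⟨E⟩ = Σ EᵢPᵢ = 11.895 meV.
S/k_B = ln Z + ⟨E⟩/kT = ln(4.1223) + 11.895/103 = 1.4164 + 0.11549 = 1.53.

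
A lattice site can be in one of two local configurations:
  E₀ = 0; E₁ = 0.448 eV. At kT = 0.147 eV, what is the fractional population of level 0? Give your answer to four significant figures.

Eᵢ/kT = 0, 3.04762.
Z = Σ e^(−Eᵢ/kT) = e^(−0) + e^(−3.04762) = 1.00000 + 0.0474718 = 1.04747.
P₀ = e^(−E₀/kT) / Z = 1.00000/1.04747 = 0.9547.

0.9547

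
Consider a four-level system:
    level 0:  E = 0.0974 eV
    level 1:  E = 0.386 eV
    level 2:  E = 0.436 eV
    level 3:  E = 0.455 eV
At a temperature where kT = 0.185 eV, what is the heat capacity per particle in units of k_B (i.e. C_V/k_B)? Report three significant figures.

Eᵢ/kT = 0.52649, 2.0865, 2.3568, 2.4595.
Z = Σ e^(−Eᵢ/kT) = e^(−0.52649) + e^(−2.0865) + e^(−2.3568) + e^(−2.4595) = 0.59067 + 0.12412 + 0.094723 + 0.085478 = 0.89499.
⟨E⟩ = 0.20741 eV, ⟨E²⟩ = 0.066816 eV².
C_V/k_B = (⟨E²⟩ − ⟨E⟩²)/(kT)² = (0.066816 − 0.043019)/0.034225 = 0.695.

0.695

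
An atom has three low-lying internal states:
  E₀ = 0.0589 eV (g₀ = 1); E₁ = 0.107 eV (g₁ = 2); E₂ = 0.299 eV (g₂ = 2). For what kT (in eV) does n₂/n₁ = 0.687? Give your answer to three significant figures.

n₂/n₁ = (g₂/g₁) exp[−(E₂−E₁)/kT] = 0.687.
⇒ (E₂−E₁)/kT = ln((2/2)/0.687) = ln(1.4556) = 0.37542.
kT = 0.192 eV / 0.37542 = 0.511 eV.

0.511 eV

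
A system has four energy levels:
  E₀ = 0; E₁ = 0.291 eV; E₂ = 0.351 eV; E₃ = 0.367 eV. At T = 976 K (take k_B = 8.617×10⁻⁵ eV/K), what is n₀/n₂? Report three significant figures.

64.9

k_BT = 8.617×10⁻⁵ × 976 K = 0.084102 eV.
n₀/n₂ = exp[−(E₀−E₂)/kT] = exp(−(-0.351 eV)/(0.084102 eV)) = exp(4.1735) = 64.9.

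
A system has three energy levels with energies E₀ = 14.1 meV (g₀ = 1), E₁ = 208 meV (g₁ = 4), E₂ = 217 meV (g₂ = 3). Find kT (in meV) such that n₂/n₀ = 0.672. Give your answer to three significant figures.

136 meV

n₂/n₀ = (g₂/g₀) exp[−(E₂−E₀)/kT] = 0.672.
⇒ (E₂−E₀)/kT = ln((3/1)/0.672) = ln(4.4643) = 1.4961.
kT = 202.9 meV / 1.4961 = 136 meV.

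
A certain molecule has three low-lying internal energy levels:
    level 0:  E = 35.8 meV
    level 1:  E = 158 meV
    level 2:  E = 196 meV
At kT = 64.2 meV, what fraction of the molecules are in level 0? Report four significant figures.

0.8120

Eᵢ/kT = 0.557632, 2.46106, 3.05296.
Z = Σ e^(−Eᵢ/kT) = e^(−0.557632) + e^(−2.46106) + e^(−3.05296) = 0.572563 + 0.0853444 + 0.0472189 = 0.705126.
P₀ = e^(−E₀/kT) / Z = 0.572563/0.705126 = 0.8120.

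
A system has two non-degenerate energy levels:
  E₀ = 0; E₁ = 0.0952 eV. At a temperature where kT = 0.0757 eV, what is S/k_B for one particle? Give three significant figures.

0.529

Eᵢ/kT = 0, 1.2576.
Z = Σ e^(−Eᵢ/kT) = e^(−0) + e^(−1.2576) = 1.0000 + 0.28434 = 1.2843.
⟨E⟩ = Σ EᵢPᵢ = 0.021077 eV.
S/k_B = ln Z + ⟨E⟩/kT = ln(1.2843) + 0.021077/0.0757 = 0.25021 + 0.27843 = 0.529.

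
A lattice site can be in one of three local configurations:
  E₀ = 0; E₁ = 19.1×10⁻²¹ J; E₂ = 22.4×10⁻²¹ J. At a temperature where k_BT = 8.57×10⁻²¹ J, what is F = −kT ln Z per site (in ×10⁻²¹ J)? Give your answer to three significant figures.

-1.43 ×10⁻²¹ J

Eᵢ/kT = 0, 2.2287, 2.6138.
Z = Σ e^(−Eᵢ/kT) = e^(−0) + e^(−2.2287) + e^(−2.6138) = 1.0000 + 0.10767 + 0.073256 = 1.1809.
F = −kT ln Z = −8.57 × ln(1.1809) = −8.57 × 0.16628 = -1.43 ×10⁻²¹ J.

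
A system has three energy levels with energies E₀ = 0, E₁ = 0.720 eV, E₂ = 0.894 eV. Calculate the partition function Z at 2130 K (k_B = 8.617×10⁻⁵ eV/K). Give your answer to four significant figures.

Z = 1.027

k_BT = 8.617×10⁻⁵ × 2130 K = 0.183542 eV.
Eᵢ/kT = 0, 3.92281, 4.87082.
Z = Σ e^(−Eᵢ/kT) = e^(−0) + e^(−3.92281) + e^(−4.87082) = 1.00000 + 0.0197854 + 0.00766708 = 1.02745.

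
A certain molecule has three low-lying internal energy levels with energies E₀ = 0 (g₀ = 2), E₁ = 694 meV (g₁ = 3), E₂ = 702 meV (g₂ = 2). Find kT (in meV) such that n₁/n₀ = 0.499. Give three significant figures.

631 meV

n₁/n₀ = (g₁/g₀) exp[−(E₁−E₀)/kT] = 0.499.
⇒ (E₁−E₀)/kT = ln((3/2)/0.499) = ln(3.0060) = 1.1006.
kT = 694 meV / 1.1006 = 631 meV.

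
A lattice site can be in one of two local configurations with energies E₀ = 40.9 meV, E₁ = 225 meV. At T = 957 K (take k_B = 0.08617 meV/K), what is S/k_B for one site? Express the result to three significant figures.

0.318

k_BT = 0.08617 × 957 K = 82.465 meV.
Eᵢ/kT = 0.49597, 2.7284.
Z = Σ e^(−Eᵢ/kT) = e^(−0.49597) + e^(−2.7284) = 0.60898 + 0.065324 = 0.67430.
⟨E⟩ = Σ EᵢPᵢ = 58.735 meV.
S/k_B = ln Z + ⟨E⟩/kT = ln(0.67430) + 58.735/82.465 = -0.39408 + 0.71224 = 0.318.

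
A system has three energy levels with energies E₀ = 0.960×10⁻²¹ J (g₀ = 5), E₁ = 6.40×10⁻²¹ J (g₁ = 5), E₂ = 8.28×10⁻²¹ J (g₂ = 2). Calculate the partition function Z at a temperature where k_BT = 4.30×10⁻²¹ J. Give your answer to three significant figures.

Eᵢ/kT = 0.22326, 1.4884, 1.9256.
Z = Σ gᵢe^(−Eᵢ/kT) = 5·e^(−0.22326) + 5·e^(−1.4884) + 2·e^(−1.9256) = 3.9995 + 1.1287 + 0.29158 = 5.4198.

Z = 5.42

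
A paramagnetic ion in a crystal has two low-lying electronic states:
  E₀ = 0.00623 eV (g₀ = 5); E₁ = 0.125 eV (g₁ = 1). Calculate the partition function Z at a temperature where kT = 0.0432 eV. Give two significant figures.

Eᵢ/kT = 0.1442, 2.894.
Z = Σ gᵢe^(−Eᵢ/kT) = 5·e^(−0.1442) + 1·e^(−2.894) = 4.329 + 0.05535 = 4.384.

Z = 4.4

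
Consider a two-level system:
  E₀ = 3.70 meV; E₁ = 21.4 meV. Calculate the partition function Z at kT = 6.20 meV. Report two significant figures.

Z = 0.58

Eᵢ/kT = 0.5968, 3.452.
Z = Σ e^(−Eᵢ/kT) = e^(−0.5968) + e^(−3.452) = 0.5506 + 0.03168 = 0.5823.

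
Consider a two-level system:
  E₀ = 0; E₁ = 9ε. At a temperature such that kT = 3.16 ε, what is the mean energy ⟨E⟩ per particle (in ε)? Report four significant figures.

Eᵢ/kT = 0, 2.84810.
Z = Σ e^(−Eᵢ/kT) = e^(−0) + e^(−2.84810) = 1.00000 + 0.0579543 = 1.05795.
⟨E⟩ = Σ Eᵢ e^(−Eᵢ/kT) / Z = (0·1.00000 + 9·0.0579543) / 1.05795 = 0.4930 ε.

0.4930 ε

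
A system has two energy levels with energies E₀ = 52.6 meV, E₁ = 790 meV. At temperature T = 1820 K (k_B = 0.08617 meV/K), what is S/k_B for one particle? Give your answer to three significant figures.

0.0513

k_BT = 0.08617 × 1820 K = 156.83 meV.
Eᵢ/kT = 0.33540, 5.0373.
Z = Σ e^(−Eᵢ/kT) = e^(−0.33540) + e^(−5.0373) = 0.71505 + 0.0064913 = 0.72154.
⟨E⟩ = Σ EᵢPᵢ = 59.234 meV.
S/k_B = ln Z + ⟨E⟩/kT = ln(0.72154) + 59.234/156.83 = -0.32637 + 0.37770 = 0.0513.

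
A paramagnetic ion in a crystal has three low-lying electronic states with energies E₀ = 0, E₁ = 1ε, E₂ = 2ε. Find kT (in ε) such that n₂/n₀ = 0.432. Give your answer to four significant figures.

n₂/n₀ = exp[−(E₂−E₀)/kT] = 0.432.
⇒ (E₂−E₀)/kT = ln(1/0.432) = ln(2.31481) = 0.839328.
kT = 2ε / 0.839328 = 2.383 ε.

2.383 ε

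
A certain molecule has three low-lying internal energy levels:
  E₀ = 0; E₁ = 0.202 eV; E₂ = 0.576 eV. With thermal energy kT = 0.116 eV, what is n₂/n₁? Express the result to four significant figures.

n₂/n₁ = exp[−(E₂−E₁)/kT] = exp(−(0.374 eV)/(0.116 eV)) = exp(-3.22414) = 0.03979.

0.03979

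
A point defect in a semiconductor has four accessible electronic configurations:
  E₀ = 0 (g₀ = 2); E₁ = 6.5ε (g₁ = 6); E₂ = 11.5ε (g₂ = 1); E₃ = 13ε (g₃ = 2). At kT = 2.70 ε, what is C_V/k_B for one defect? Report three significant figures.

Eᵢ/kT = 0, 2.4074, 4.2593, 4.8148.
Z = Σ gᵢe^(−Eᵢ/kT) = 2·e^(−0) + 6·e^(−2.4074) + 1·e^(−4.2593) + 2·e^(−4.8148) = 2.0000 + 0.54029 + 0.014132 + 0.016218 = 2.5706.
⟨E⟩ = 1.5114 ε, ⟨E²⟩ = 10.673 ε².
C_V/k_B = (⟨E²⟩ − ⟨E⟩²)/(kT)² = (10.673 − 2.2843)/7.2900 = 1.15.

1.15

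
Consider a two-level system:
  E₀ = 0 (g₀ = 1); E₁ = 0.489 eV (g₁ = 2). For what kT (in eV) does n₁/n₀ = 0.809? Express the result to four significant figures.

n₁/n₀ = (g₁/g₀) exp[−(E₁−E₀)/kT] = 0.809.
⇒ (E₁−E₀)/kT = ln((2/1)/0.809) = ln(2.47219) = 0.905104.
kT = 0.489 eV / 0.905104 = 0.5403 eV.

0.5403 eV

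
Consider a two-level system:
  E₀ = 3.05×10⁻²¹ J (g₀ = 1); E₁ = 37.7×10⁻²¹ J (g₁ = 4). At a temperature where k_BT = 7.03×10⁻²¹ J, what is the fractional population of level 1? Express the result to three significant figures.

0.0281

Eᵢ/kT = 0.43385, 5.3627.
Z = Σ gᵢe^(−Eᵢ/kT) = 1·e^(−0.43385) + 4·e^(−5.3627) = 0.64801 + 0.018753 = 0.66676.
P₁ = g₁ e^(−E₁/kT) / Z = 0.018753/0.66676 = 0.0281.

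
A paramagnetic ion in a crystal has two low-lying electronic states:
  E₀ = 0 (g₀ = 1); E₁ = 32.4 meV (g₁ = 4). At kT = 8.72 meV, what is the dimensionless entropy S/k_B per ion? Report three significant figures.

Eᵢ/kT = 0, 3.7156.
Z = Σ gᵢe^(−Eᵢ/kT) = 1·e^(−0) + 4·e^(−3.7156) = 1.0000 + 0.097363 = 1.0974.
⟨E⟩ = Σ EᵢPᵢ = 2.8746 meV.
S/k_B = ln Z + ⟨E⟩/kT = ln(1.0974) + 2.8746/8.72 = 0.092944 + 0.32966 = 0.423.

0.423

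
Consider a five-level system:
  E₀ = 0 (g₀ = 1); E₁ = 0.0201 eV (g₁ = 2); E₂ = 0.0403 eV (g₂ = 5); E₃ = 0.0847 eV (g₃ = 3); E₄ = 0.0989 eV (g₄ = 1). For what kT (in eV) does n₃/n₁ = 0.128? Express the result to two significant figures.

n₃/n₁ = (g₃/g₁) exp[−(E₃−E₁)/kT] = 0.128.
⇒ (E₃−E₁)/kT = ln((3/2)/0.128) = ln(11.72) = 2.461.
kT = 0.0646 eV / 2.461 = 0.026 eV.

0.026 eV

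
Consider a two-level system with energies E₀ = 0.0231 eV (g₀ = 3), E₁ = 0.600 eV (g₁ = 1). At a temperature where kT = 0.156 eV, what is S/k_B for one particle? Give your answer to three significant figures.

Eᵢ/kT = 0.14808, 3.8462.
Z = Σ gᵢe^(−Eᵢ/kT) = 3·e^(−0.14808) + 1·e^(−3.8462) = 2.5871 + 0.021361 = 2.6085.
⟨E⟩ = Σ EᵢPᵢ = 0.027824 eV.
S/k_B = ln Z + ⟨E⟩/kT = ln(2.6085) + 0.027824/0.156 = 0.95878 + 0.17836 = 1.14.

1.14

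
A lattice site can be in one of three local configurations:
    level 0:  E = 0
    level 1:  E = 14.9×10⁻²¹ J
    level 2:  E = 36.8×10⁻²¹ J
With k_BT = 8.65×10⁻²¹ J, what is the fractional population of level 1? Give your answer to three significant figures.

0.150

Eᵢ/kT = 0, 1.7225, 4.2543.
Z = Σ e^(−Eᵢ/kT) = e^(−0) + e^(−1.7225) + e^(−4.2543) = 1.0000 + 0.17862 + 0.014203 = 1.1928.
P₁ = e^(−E₁/kT) / Z = 0.17862/1.1928 = 0.150.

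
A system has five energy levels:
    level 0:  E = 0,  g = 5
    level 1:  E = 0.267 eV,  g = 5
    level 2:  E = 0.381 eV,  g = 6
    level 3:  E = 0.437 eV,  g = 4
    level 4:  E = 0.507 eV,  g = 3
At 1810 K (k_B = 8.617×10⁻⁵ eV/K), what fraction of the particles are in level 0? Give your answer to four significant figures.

k_BT = 8.617×10⁻⁵ × 1810 K = 0.155968 eV.
Eᵢ/kT = 0, 1.71189, 2.44281, 2.80186, 3.25067.
Z = Σ gᵢe^(−Eᵢ/kT) = 5·e^(−0) + 5·e^(−1.71189) + 6·e^(−2.44281) + 4·e^(−2.80186) + 3·e^(−3.25067) = 5.00000 + 0.902621 + 0.521498 + 0.242788 + 0.116245 = 6.78315.
P₀ = g₀ e^(−E₀/kT) / Z = 5.00000/6.78315 = 0.7371.

0.7371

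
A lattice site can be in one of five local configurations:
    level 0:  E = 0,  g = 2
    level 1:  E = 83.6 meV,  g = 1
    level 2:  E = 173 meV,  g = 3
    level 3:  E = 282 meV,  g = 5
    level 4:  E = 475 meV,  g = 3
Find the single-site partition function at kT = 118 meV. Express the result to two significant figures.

Z = 3.7

Eᵢ/kT = 0, 0.7085, 1.466, 2.390, 4.025.
Z = Σ gᵢe^(−Eᵢ/kT) = 2·e^(−0) + 1·e^(−0.7085) + 3·e^(−1.466) + 5·e^(−2.390) + 3·e^(−4.025) = 2.000 + 0.4924 + 0.6925 + 0.4581 + 0.05359 = 3.697.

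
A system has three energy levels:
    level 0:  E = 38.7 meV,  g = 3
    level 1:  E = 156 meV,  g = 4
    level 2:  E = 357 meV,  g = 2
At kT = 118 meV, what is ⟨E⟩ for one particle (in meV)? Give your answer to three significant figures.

Eᵢ/kT = 0.32797, 1.3220, 3.0254.
Z = Σ gᵢe^(−Eᵢ/kT) = 3·e^(−0.32797) + 4·e^(−1.3220) + 2·e^(−3.0254) = 2.1612 + 1.0664 + 0.097077 = 3.3247.
⟨E⟩ = Σ Eᵢ gᵢe^(−Eᵢ/kT) / Z = (38.7·2.1612 + 156·1.0664 + 357·0.097077) / 3.3247 = 85.6 meV.

85.6 meV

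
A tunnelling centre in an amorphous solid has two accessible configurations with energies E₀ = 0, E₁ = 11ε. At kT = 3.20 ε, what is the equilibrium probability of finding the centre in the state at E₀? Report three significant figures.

0.969

Eᵢ/kT = 0, 3.4375.
Z = Σ e^(−Eᵢ/kT) = e^(−0) + e^(−3.4375) = 1.0000 + 0.032145 = 1.0321.
P₀ = e^(−E₀/kT) / Z = 1.0000/1.0321 = 0.969.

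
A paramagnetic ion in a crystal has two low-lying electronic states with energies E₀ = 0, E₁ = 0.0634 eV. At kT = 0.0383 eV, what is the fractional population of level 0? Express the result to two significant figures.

0.84

Eᵢ/kT = 0, 1.655.
Z = Σ e^(−Eᵢ/kT) = e^(−0) + e^(−1.655) = 1.000 + 0.1911 = 1.191.
P₀ = e^(−E₀/kT) / Z = 1.000/1.191 = 0.84.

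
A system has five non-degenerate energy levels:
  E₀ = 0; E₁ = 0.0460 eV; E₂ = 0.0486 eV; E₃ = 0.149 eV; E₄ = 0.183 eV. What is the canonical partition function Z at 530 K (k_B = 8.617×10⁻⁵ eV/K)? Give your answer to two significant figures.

Z = 1.8

k_BT = 8.617×10⁻⁵ × 530 K = 0.04567 eV.
Eᵢ/kT = 0, 1.007, 1.064, 3.263, 4.007.
Z = Σ e^(−Eᵢ/kT) = e^(−0) + e^(−1.007) + e^(−1.064) + e^(−3.263) + e^(−4.007) = 1.000 + 0.3653 + 0.3451 + 0.03827 + 0.01819 = 1.767.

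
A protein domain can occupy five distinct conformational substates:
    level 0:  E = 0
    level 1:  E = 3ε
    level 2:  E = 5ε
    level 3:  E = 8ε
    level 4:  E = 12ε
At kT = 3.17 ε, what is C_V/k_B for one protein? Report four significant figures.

Eᵢ/kT = 0, 0.946372, 1.57729, 2.52366, 3.78549.
Z = Σ e^(−Eᵢ/kT) = e^(−0) + e^(−0.946372) + e^(−1.57729) + e^(−2.52366) + e^(−3.78549) = 1.00000 + 0.388147 + 0.206534 + 0.0801657 + 0.0226977 = 1.69754.
⟨E⟩ = 1.83254 ε, ⟨E²⟩ = 10.0473 ε².
C_V/k_B = (⟨E²⟩ − ⟨E⟩²)/(kT)² = (10.0473 − 3.35820)/10.0489 = 0.6657.

0.6657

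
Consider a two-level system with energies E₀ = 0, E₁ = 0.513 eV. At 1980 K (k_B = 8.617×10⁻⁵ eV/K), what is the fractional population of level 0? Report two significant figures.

0.95

k_BT = 8.617×10⁻⁵ × 1980 K = 0.1706 eV.
Eᵢ/kT = 0, 3.007.
Z = Σ e^(−Eᵢ/kT) = e^(−0) + e^(−3.007) = 1.000 + 0.04944 = 1.049.
P₀ = e^(−E₀/kT) / Z = 1.000/1.049 = 0.95.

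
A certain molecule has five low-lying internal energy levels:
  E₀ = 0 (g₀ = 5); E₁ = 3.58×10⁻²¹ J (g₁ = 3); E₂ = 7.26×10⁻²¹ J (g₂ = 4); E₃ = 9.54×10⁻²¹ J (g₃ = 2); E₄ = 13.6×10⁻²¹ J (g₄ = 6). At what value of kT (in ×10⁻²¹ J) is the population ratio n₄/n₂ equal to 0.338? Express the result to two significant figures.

n₄/n₂ = (g₄/g₂) exp[−(E₄−E₂)/kT] = 0.338.
⇒ (E₄−E₂)/kT = ln((6/4)/0.338) = ln(4.438) = 1.490.
kT = 6.34 ×10⁻²¹ J / 1.490 = 4.3 ×10⁻²¹ J.

4.3 ×10⁻²¹ J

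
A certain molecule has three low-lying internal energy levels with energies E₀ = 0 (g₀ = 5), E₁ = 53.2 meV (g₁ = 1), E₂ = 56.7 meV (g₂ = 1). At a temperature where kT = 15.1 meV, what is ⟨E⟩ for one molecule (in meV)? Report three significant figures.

Eᵢ/kT = 0, 3.5232, 3.7550.
Z = Σ gᵢe^(−Eᵢ/kT) = 5·e^(−0) + 1·e^(−3.5232) + 1·e^(−3.7550) = 5.0000 + 0.029505 + 0.023400 = 5.0529.
⟨E⟩ = Σ Eᵢ gᵢe^(−Eᵢ/kT) / Z = (0·5.0000 + 53.2·0.029505 + 56.7·0.023400) / 5.0529 = 0.573 meV.

0.573 meV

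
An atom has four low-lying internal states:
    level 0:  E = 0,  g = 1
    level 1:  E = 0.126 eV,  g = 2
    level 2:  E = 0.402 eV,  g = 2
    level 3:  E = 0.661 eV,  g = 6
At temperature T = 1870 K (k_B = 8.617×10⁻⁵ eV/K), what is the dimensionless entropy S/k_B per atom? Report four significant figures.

1.483

k_BT = 8.617×10⁻⁵ × 1870 K = 0.161138 eV.
Eᵢ/kT = 0, 0.781938, 2.49476, 4.10207.
Z = Σ gᵢe^(−Eᵢ/kT) = 1·e^(−0) + 2·e^(−0.781938) + 2·e^(−2.49476) + 6·e^(−4.10207) = 1.00000 + 0.915037 + 0.165033 + 0.0992304 = 2.17930.
⟨E⟩ = Σ EᵢPᵢ = 0.113444 eV.
S/k_B = ln Z + ⟨E⟩/kT = ln(2.17930) + 0.113444/0.161138 = 0.779004 + 0.704018 = 1.483.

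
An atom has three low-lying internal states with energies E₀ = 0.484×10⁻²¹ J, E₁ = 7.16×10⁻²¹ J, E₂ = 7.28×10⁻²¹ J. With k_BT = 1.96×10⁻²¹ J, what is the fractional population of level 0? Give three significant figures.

0.940

Eᵢ/kT = 0.24694, 3.6531, 3.7143.
Z = Σ e^(−Eᵢ/kT) = e^(−0.24694) + e^(−3.6531) + e^(−3.7143) = 0.78119 + 0.025911 + 0.024372 = 0.83147.
P₀ = e^(−E₀/kT) / Z = 0.78119/0.83147 = 0.940.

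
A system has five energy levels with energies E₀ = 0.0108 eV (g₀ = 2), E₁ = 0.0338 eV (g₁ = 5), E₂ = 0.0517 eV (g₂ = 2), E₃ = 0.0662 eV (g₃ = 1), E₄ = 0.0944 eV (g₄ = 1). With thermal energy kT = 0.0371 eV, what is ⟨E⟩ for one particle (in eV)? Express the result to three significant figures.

Eᵢ/kT = 0.29111, 0.91105, 1.3935, 1.7844, 2.5445.
Z = Σ gᵢe^(−Eᵢ/kT) = 2·e^(−0.29111) + 5·e^(−0.91105) + 2·e^(−1.3935) + 1·e^(−1.7844) + 1·e^(−2.5445) = 1.4949 + 2.0105 + 0.49641 + 0.16790 + 0.078512 = 4.2482.
⟨E⟩ = Σ Eᵢ gᵢe^(−Eᵢ/kT) / Z = (0.0108·1.4949 + 0.0338·2.0105 + 0.0517·0.49641 + 0.0662·0.16790 + 0.0944·0.078512) / 4.2482 = 0.0302 eV.

0.0302 eV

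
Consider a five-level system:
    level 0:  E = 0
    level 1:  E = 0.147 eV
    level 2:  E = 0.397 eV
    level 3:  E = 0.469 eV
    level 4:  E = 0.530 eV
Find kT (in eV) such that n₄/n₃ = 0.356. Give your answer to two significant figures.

0.059 eV

n₄/n₃ = exp[−(E₄−E₃)/kT] = 0.356.
⇒ (E₄−E₃)/kT = ln(1/0.356) = ln(2.809) = 1.033.
kT = 0.061 eV / 1.033 = 0.059 eV.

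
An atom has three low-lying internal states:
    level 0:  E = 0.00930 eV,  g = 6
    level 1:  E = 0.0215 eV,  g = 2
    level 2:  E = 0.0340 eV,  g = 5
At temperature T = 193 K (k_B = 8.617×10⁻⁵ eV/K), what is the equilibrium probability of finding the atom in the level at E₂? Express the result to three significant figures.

k_BT = 8.617×10⁻⁵ × 193 K = 0.016631 eV.
Eᵢ/kT = 0.55920, 1.2928, 2.0444.
Z = Σ gᵢe^(−Eᵢ/kT) = 6·e^(−0.55920) + 2·e^(−1.2928) + 5·e^(−2.0444) = 3.4300 + 0.54900 + 0.64729 = 4.6263.
P₂ = g₂ e^(−E₂/kT) / Z = 0.64729/4.6263 = 0.140.

0.140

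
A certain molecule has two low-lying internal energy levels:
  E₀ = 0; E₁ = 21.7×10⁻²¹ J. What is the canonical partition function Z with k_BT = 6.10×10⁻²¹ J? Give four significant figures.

Eᵢ/kT = 0, 3.55738.
Z = Σ e^(−Eᵢ/kT) = e^(−0) + e^(−3.55738) = 1.00000 + 0.0285134 = 1.02851.

Z = 1.029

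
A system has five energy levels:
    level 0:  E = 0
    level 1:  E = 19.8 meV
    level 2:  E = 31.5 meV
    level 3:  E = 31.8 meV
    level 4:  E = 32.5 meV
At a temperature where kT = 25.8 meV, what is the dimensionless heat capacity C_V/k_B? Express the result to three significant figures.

0.311

Eᵢ/kT = 0, 0.76744, 1.2209, 1.2326, 1.2597.
Z = Σ e^(−Eᵢ/kT) = e^(−0) + e^(−0.76744) + e^(−1.2209) + e^(−1.2326) + e^(−1.2597) = 1.0000 + 0.46420 + 0.29496 + 0.29153 + 0.28374 = 2.3344.
⟨E⟩ = 15.839 meV, ⟨E²⟩ = 458.00 meV².
C_V/k_B = (⟨E²⟩ − ⟨E⟩²)/(kT)² = (458.00 − 250.87)/665.64 = 0.311.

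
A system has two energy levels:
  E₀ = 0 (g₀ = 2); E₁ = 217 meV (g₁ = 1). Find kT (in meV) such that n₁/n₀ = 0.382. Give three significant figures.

806 meV

n₁/n₀ = (g₁/g₀) exp[−(E₁−E₀)/kT] = 0.382.
⇒ (E₁−E₀)/kT = ln((1/2)/0.382) = ln(1.3089) = 0.26919.
kT = 217 meV / 0.26919 = 806 meV.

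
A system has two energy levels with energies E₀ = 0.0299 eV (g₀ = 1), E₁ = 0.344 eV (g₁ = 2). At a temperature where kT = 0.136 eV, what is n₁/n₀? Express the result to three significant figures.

n₁/n₀ = (g₁/g₀) exp[−(E₁−E₀)/kT] = (2/1) × exp(−(0.3141 eV)/(0.136 eV)) = (2/1) × exp(-2.3096) = 0.199.

0.199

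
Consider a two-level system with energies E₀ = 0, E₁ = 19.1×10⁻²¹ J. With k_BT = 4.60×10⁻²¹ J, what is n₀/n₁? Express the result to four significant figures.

n₀/n₁ = exp[−(E₀−E₁)/kT] = exp(−(-19.1 ×10⁻²¹ J)/(4.60 ×10⁻²¹ J)) = exp(4.15217) = 63.57.

63.57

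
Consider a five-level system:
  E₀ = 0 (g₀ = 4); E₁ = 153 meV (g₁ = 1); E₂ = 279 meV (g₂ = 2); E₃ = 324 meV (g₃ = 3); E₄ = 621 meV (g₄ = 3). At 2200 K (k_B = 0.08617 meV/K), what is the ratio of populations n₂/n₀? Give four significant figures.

0.1148

k_BT = 0.08617 × 2200 K = 189.574 meV.
n₂/n₀ = (g₂/g₀) exp[−(E₂−E₀)/kT] = (2/4) × exp(−(279 meV)/(189.574 meV)) = (2/4) × exp(-1.47172) = 0.1148.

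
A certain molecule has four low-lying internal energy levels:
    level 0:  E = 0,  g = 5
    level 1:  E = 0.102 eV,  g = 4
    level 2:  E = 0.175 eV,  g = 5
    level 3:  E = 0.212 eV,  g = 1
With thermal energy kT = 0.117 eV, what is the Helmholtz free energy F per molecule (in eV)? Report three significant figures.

Eᵢ/kT = 0, 0.87179, 1.4957, 1.8120.
Z = Σ gᵢe^(−Eᵢ/kT) = 5·e^(−0) + 4·e^(−0.87179) + 5·e^(−1.4957) + 1·e^(−1.8120) = 5.0000 + 1.6728 + 1.1205 + 0.16333 = 7.9566.
F = −kT ln Z = −0.117 × ln(7.9566) = −0.117 × 2.0740 = -0.243 eV.

-0.243 eV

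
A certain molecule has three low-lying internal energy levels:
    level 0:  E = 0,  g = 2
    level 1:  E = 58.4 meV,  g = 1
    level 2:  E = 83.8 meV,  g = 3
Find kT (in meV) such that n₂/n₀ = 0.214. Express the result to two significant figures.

43 meV

n₂/n₀ = (g₂/g₀) exp[−(E₂−E₀)/kT] = 0.214.
⇒ (E₂−E₀)/kT = ln((3/2)/0.214) = ln(7.009) = 1.947.
kT = 83.8 meV / 1.947 = 43 meV.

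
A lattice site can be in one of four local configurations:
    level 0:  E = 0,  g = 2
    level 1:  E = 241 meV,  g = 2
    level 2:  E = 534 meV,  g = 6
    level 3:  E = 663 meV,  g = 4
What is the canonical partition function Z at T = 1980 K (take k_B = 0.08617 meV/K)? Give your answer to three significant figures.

k_BT = 0.08617 × 1980 K = 170.62 meV.
Eᵢ/kT = 0, 1.4125, 3.1298, 3.8858.
Z = Σ gᵢe^(−Eᵢ/kT) = 2·e^(−0) + 2·e^(−1.4125) + 6·e^(−3.1298) + 4·e^(−3.8858) = 2.0000 + 0.48707 + 0.26236 + 0.082126 = 2.8316.

Z = 2.83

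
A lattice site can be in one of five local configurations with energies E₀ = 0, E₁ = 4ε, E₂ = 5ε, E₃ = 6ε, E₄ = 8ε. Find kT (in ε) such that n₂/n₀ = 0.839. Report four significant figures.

n₂/n₀ = exp[−(E₂−E₀)/kT] = 0.839.
⇒ (E₂−E₀)/kT = ln(1/0.839) = ln(1.19190) = 0.175549.
kT = 5ε / 0.175549 = 28.48 ε.

28.48 ε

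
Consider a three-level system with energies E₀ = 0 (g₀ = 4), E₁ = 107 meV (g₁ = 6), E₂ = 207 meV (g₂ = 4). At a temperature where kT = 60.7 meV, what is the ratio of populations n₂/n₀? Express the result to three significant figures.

0.0330

n₂/n₀ = (g₂/g₀) exp[−(E₂−E₀)/kT] = (4/4) × exp(−(207 meV)/(60.7 meV)) = (4/4) × exp(-3.4102) = 0.0330.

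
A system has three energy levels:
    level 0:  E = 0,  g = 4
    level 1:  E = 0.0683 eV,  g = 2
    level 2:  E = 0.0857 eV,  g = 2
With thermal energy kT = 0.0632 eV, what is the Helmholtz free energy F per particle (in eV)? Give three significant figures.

-0.104 eV

Eᵢ/kT = 0, 1.0807, 1.3560.
Z = Σ gᵢe^(−Eᵢ/kT) = 4·e^(−0) + 2·e^(−1.0807) + 2·e^(−1.3560) = 4.0000 + 0.67872 + 0.51538 = 5.1941.
F = −kT ln Z = −0.0632 × ln(5.1941) = −0.0632 × 1.6475 = -0.104 eV.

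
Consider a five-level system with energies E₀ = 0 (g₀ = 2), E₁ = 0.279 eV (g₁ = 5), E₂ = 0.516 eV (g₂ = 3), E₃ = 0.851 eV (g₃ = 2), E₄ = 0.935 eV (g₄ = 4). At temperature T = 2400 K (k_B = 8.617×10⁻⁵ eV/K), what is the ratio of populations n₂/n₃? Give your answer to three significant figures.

k_BT = 8.617×10⁻⁵ × 2400 K = 0.20681 eV.
n₂/n₃ = (g₂/g₃) exp[−(E₂−E₃)/kT] = (3/2) × exp(−(-0.335 eV)/(0.20681 eV)) = (3/2) × exp(1.6198) = 7.58.

7.58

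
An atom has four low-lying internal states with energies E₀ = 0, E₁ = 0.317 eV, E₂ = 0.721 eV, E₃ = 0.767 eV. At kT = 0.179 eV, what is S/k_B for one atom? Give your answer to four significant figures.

Eᵢ/kT = 0, 1.77095, 4.02793, 4.28492.
Z = Σ e^(−Eᵢ/kT) = e^(−0) + e^(−1.77095) + e^(−4.02793) + e^(−4.28492) = 1.00000 + 0.170171 + 0.0178112 + 0.0137747 = 1.20176.
⟨E⟩ = Σ EᵢPᵢ = 0.0643650 eV.
S/k_B = ln Z + ⟨E⟩/kT = ln(1.20176) + 0.0643650/0.179 = 0.183787 + 0.359581 = 0.5434.

0.5434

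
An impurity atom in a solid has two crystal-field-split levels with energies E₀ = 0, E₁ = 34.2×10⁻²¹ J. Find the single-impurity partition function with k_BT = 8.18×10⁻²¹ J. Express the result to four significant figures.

Z = 1.015

Eᵢ/kT = 0, 4.18093.
Z = Σ e^(−Eᵢ/kT) = e^(−0) + e^(−4.18093) = 1.00000 + 0.0152843 = 1.01528.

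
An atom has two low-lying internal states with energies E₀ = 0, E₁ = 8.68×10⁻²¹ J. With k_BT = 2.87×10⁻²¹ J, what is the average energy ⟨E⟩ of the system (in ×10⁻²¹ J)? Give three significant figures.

Eᵢ/kT = 0, 3.0244.
Z = Σ e^(−Eᵢ/kT) = e^(−0) + e^(−3.0244) = 1.0000 + 0.048587 = 1.0486.
⟨E⟩ = Σ Eᵢ e^(−Eᵢ/kT) / Z = (0·1.0000 + 8.68·0.048587) / 1.0486 = 0.402 ×10⁻²¹ J.

0.402 ×10⁻²¹ J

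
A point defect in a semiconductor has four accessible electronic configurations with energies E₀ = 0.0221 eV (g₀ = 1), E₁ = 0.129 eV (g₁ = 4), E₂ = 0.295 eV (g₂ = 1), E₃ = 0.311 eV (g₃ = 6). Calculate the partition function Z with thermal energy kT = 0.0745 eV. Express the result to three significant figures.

Z = 1.56

Eᵢ/kT = 0.29664, 1.7315, 3.9597, 4.1745.
Z = Σ gᵢe^(−Eᵢ/kT) = 1·e^(−0.29664) + 4·e^(−1.7315) + 1·e^(−3.9597) + 6·e^(−4.1745) = 0.74331 + 0.70807 + 0.019069 + 0.092297 = 1.5627.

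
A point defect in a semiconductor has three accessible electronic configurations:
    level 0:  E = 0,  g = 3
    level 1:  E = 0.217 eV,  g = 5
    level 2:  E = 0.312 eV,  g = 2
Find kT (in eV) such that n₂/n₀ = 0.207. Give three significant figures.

n₂/n₀ = (g₂/g₀) exp[−(E₂−E₀)/kT] = 0.207.
⇒ (E₂−E₀)/kT = ln((2/3)/0.207) = ln(3.2206) = 1.1696.
kT = 0.312 eV / 1.1696 = 0.267 eV.

0.267 eV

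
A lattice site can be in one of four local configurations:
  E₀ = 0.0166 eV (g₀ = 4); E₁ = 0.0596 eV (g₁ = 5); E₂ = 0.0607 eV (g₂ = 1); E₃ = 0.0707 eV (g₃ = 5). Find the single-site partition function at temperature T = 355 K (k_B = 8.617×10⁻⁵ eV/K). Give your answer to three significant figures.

k_BT = 8.617×10⁻⁵ × 355 K = 0.030590 eV.
Eᵢ/kT = 0.54266, 1.9483, 1.9843, 2.3112.
Z = Σ gᵢe^(−Eᵢ/kT) = 4·e^(−0.54266) + 5·e^(−1.9483) + 1·e^(−1.9843) + 5·e^(−2.3112) = 2.3248 + 0.71258 + 0.13748 + 0.49571 = 3.6706.

Z = 3.67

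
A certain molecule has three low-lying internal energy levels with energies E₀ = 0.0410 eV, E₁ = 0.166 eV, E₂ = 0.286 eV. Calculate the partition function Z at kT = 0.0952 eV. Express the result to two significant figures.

Z = 0.87

Eᵢ/kT = 0.4307, 1.744, 3.004.
Z = Σ e^(−Eᵢ/kT) = e^(−0.4307) + e^(−1.744) + e^(−3.004) = 0.6501 + 0.1748 + 0.04959 = 0.8745.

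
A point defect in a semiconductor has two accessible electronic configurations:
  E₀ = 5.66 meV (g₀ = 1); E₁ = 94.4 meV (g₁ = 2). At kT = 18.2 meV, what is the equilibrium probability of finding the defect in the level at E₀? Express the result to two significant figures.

0.98

Eᵢ/kT = 0.3110, 5.187.
Z = Σ gᵢe^(−Eᵢ/kT) = 1·e^(−0.3110) + 2·e^(−5.187) = 0.7327 + 0.01118 = 0.7439.
P₀ = g₀ e^(−E₀/kT) / Z = 0.7327/0.7439 = 0.98.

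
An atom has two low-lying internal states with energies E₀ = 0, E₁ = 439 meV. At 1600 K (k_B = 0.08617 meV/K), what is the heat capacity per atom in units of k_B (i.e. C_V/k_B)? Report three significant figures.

k_BT = 0.08617 × 1600 K = 137.87 meV.
Eᵢ/kT = 0, 3.1842.
Z = Σ e^(−Eᵢ/kT) = e^(−0) + e^(−3.1842) = 1.0000 + 0.041411 = 1.0414.
⟨E⟩ = 17.457 meV, ⟨E²⟩ = 7663.5 meV².
C_V/k_B = (⟨E²⟩ − ⟨E⟩²)/(kT)² = (7663.5 − 304.75)/19008 = 0.387.

0.387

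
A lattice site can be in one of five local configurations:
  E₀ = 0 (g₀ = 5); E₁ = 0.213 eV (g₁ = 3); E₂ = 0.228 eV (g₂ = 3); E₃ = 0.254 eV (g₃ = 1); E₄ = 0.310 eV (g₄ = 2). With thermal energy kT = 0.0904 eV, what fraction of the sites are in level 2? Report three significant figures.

Eᵢ/kT = 0, 2.3562, 2.5221, 2.8097, 3.4292.
Z = Σ gᵢe^(−Eᵢ/kT) = 5·e^(−0) + 3·e^(−2.3562) + 3·e^(−2.5221) + 1·e^(−2.8097) + 2·e^(−3.4292) = 5.0000 + 0.28434 + 0.24087 + 0.060223 + 0.064826 = 5.6503.
P₂ = g₂ e^(−E₂/kT) / Z = 0.24087/5.6503 = 0.0426.

0.0426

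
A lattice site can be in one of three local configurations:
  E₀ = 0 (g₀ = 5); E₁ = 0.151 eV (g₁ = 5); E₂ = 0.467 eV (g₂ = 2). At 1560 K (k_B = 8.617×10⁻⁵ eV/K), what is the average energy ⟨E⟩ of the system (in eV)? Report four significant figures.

k_BT = 8.617×10⁻⁵ × 1560 K = 0.134425 eV.
Eᵢ/kT = 0, 1.12330, 3.47406.
Z = Σ gᵢe^(−Eᵢ/kT) = 5·e^(−0) + 5·e^(−1.12330) + 2·e^(−3.47406) = 5.00000 + 1.62602 + 0.0619819 = 6.68800.
⟨E⟩ = Σ Eᵢ gᵢe^(−Eᵢ/kT) / Z = (0·5.00000 + 0.151·1.62602 + 0.467·0.0619819) / 6.68800 = 0.04104 eV.

0.04104 eV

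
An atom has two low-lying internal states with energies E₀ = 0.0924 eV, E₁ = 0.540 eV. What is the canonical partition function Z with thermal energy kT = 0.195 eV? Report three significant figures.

Eᵢ/kT = 0.47385, 2.7692.
Z = Σ e^(−Eᵢ/kT) = e^(−0.47385) + e^(−2.7692) = 0.62260 + 0.062712 = 0.68531.

Z = 0.685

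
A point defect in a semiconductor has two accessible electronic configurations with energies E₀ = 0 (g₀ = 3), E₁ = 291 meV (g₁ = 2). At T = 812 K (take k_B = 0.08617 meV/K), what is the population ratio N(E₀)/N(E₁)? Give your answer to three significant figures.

96.0

k_BT = 0.08617 × 812 K = 69.970 meV.
n₀/n₁ = (g₀/g₁) exp[−(E₀−E₁)/kT] = (3/2) × exp(−(-291 meV)/(69.970 meV)) = (3/2) × exp(4.1589) = 96.0.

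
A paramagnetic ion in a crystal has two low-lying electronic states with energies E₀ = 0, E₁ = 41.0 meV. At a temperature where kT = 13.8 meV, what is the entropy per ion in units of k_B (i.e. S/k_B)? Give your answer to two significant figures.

Eᵢ/kT = 0, 2.971.
Z = Σ e^(−Eᵢ/kT) = e^(−0) + e^(−2.971) = 1.000 + 0.05125 = 1.051.
⟨E⟩ = Σ EᵢPᵢ = 1.999 meV.
S/k_B = ln Z + ⟨E⟩/kT = ln(1.051) + 1.999/13.8 = 0.04974 + 0.1449 = 0.19.

0.19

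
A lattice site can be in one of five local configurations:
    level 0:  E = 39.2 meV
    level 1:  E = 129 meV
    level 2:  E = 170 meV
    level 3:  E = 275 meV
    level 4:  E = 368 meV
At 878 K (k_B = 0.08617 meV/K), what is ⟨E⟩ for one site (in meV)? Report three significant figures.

k_BT = 0.08617 × 878 K = 75.657 meV.
Eᵢ/kT = 0.51813, 1.7051, 2.2470, 3.6348, 4.8641.
Z = Σ e^(−Eᵢ/kT) = e^(−0.51813) + e^(−1.7051) + e^(−2.2470) + e^(−3.6348) + e^(−4.8641) = 0.59563 + 0.18175 + 0.10572 + 0.026389 + 0.0077188 = 0.91721.
⟨E⟩ = Σ Eᵢ e^(−Eᵢ/kT) / Z = (39.2·0.59563 + 129·0.18175 + 170·0.10572 + 275·0.026389 + 368·0.0077188) / 0.91721 = 81.6 meV.

81.6 meV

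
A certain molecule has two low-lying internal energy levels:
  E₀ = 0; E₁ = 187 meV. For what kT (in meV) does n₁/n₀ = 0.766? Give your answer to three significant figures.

701 meV

n₁/n₀ = exp[−(E₁−E₀)/kT] = 0.766.
⇒ (E₁−E₀)/kT = ln(1/0.766) = ln(1.3055) = 0.26659.
kT = 187 meV / 0.26659 = 701 meV.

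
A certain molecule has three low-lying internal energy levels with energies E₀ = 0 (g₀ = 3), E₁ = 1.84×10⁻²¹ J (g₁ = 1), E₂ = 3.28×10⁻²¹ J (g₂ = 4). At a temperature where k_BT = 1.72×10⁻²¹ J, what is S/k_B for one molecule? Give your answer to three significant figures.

Eᵢ/kT = 0, 1.0698, 1.9070.
Z = Σ gᵢe^(−Eᵢ/kT) = 3·e^(−0) + 1·e^(−1.0698) + 4·e^(−1.9070) = 3.0000 + 0.34308 + 0.59410 = 3.9372.
⟨E⟩ = Σ EᵢPᵢ = 0.65527 ×10⁻²¹ J.
S/k_B = ln Z + ⟨E⟩/kT = ln(3.9372) + 0.65527/1.72 = 1.3705 + 0.38097 = 1.75.

1.75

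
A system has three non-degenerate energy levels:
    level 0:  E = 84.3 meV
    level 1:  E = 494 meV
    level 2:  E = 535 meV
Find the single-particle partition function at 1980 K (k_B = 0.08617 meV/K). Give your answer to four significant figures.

k_BT = 0.08617 × 1980 K = 170.617 meV.
Eᵢ/kT = 0.494089, 2.89537, 3.13568.
Z = Σ e^(−Eᵢ/kT) = e^(−0.494089) + e^(−2.89537) + e^(−3.13568) = 0.610126 + 0.0552786 + 0.0434702 = 0.708875.

Z = 0.7089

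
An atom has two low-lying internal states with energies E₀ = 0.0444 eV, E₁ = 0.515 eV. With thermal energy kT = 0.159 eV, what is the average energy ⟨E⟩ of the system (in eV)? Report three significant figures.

Eᵢ/kT = 0.27925, 3.2390.
Z = Σ e^(−Eᵢ/kT) = e^(−0.27925) + e^(−3.2390) = 0.75635 + 0.039203 = 0.79555.
⟨E⟩ = Σ Eᵢ e^(−Eᵢ/kT) / Z = (0.0444·0.75635 + 0.515·0.039203) / 0.79555 = 0.0676 eV.

0.0676 eV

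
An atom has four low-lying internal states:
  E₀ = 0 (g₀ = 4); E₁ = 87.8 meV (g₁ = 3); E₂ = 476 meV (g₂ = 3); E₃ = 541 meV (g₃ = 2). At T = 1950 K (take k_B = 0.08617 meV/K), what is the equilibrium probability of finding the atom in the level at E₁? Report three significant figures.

0.295

k_BT = 0.08617 × 1950 K = 168.03 meV.
Eᵢ/kT = 0, 0.52253, 2.8328, 3.2197.
Z = Σ gᵢe^(−Eᵢ/kT) = 4·e^(−0) + 3·e^(−0.52253) + 3·e^(−2.8328) + 2·e^(−3.2197) = 4.0000 + 1.7791 + 0.17654 + 0.079934 = 6.0356.
P₁ = g₁ e^(−E₁/kT) / Z = 1.7791/6.0356 = 0.295.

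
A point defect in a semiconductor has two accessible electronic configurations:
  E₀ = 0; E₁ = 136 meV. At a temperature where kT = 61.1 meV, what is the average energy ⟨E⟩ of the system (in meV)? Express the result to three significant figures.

Eᵢ/kT = 0, 2.2259.
Z = Σ e^(−Eᵢ/kT) = e^(−0) + e^(−2.2259) = 1.0000 + 0.10797 = 1.1080.
⟨E⟩ = Σ Eᵢ e^(−Eᵢ/kT) / Z = (0·1.0000 + 136·0.10797) / 1.1080 = 13.3 meV.

13.3 meV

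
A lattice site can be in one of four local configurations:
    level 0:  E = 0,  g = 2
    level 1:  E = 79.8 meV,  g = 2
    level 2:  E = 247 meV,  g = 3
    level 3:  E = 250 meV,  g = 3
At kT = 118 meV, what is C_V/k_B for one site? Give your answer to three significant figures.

0.636

Eᵢ/kT = 0, 0.67627, 2.0932, 2.1186.
Z = Σ gᵢe^(−Eᵢ/kT) = 2·e^(−0) + 2·e^(−0.67627) + 3·e^(−2.0932) + 3·e^(−2.1186) = 2.0000 + 1.0170 + 0.36988 + 0.36060 = 3.7475.
⟨E⟩ = 70.091 meV, ⟨E²⟩ = 13764 meV².
C_V/k_B = (⟨E²⟩ − ⟨E⟩²)/(kT)² = (13764 − 4912.7)/13924 = 0.636.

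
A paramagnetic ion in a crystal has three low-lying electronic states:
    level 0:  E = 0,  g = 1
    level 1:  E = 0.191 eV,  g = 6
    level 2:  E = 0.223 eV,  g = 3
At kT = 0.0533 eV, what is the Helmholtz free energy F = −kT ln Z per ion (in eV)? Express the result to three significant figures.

-0.0103 eV

Eᵢ/kT = 0, 3.5835, 4.1839.
Z = Σ gᵢe^(−Eᵢ/kT) = 1·e^(−0) + 6·e^(−3.5835) + 3·e^(−4.1839) = 1.0000 + 0.16667 + 0.045717 = 1.2124.
F = −kT ln Z = −0.0533 × ln(1.2124) = −0.0533 × 0.19260 = -0.0103 eV.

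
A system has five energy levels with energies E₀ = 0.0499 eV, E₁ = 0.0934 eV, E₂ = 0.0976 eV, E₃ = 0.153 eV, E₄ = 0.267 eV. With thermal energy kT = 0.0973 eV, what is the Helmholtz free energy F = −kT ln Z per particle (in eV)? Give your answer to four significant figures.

Eᵢ/kT = 0.512847, 0.959918, 1.00308, 1.57246, 2.74409.
Z = Σ e^(−Eᵢ/kT) = e^(−0.512847) + e^(−0.959918) + e^(−1.00308) + e^(−1.57246) + e^(−2.74409) = 0.598788 + 0.382924 + 0.366748 + 0.207534 + 0.0643068 = 1.62030.
F = −kT ln Z = −0.0973 × ln(1.62030) = −0.0973 × 0.482611 = -0.04696 eV.

-0.04696 eV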